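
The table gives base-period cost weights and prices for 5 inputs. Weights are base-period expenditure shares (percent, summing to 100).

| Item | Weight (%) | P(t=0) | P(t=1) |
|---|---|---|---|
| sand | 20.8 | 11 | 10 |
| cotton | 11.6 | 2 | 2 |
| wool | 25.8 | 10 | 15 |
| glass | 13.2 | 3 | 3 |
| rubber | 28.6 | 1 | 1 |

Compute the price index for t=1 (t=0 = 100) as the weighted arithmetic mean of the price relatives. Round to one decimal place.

sand: 20.8 × (10/11) = 20.8 × 0.909091 = 18.9091
cotton: 11.6 × (2/2) = 11.6 × 1.000000 = 11.6000
wool: 25.8 × (15/10) = 25.8 × 1.500000 = 38.7000
glass: 13.2 × (3/3) = 13.2 × 1.000000 = 13.2000
rubber: 28.6 × (1/1) = 28.6 × 1.000000 = 28.6000
Index = Σ wᵢ·(p₁ᵢ/p₀ᵢ) = 18.9091 + 11.6000 + 38.7000 + 13.2000 + 28.6000 = 111.0091

111.0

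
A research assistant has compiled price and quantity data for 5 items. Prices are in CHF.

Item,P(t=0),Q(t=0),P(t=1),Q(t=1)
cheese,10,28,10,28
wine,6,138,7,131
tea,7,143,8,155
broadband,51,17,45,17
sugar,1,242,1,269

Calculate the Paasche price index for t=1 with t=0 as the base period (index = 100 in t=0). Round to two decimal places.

105.60

Paasche price index uses current-period quantities as weights.
ΣP(t=1)·Q(t=1) = 10×28 + 7×131 + 8×155 + 45×17 + 1×269 = 280 + 917 + 1240 + 765 + 269 = 3471
ΣP(t=0)·Q(t=1) = 10×28 + 6×131 + 7×155 + 51×17 + 1×269 = 280 + 786 + 1085 + 867 + 269 = 3287
Index = 3471 / 3287 × 100 = 105.5978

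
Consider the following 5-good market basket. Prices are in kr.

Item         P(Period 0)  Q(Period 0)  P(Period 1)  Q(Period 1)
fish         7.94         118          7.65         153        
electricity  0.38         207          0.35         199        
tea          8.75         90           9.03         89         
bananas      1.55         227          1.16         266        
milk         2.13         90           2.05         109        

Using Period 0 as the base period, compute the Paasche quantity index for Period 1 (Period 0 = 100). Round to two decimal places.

115.21

Paasche quantity index uses current-period prices as weights.
ΣP(Period 1)·Q(Period 1) = 7.65×153 + 0.35×199 + 9.03×89 + 1.16×266 + 2.05×109 = 1170.45 + 69.65 + 803.67 + 308.56 + 223.45 = 2575.78
ΣP(Period 1)·Q(Period 0) = 7.65×118 + 0.35×207 + 9.03×90 + 1.16×227 + 2.05×90 = 902.7 + 72.45 + 812.7 + 263.32 + 184.5 = 2235.67
Index = 2575.78 / 2235.67 × 100 = 115.2129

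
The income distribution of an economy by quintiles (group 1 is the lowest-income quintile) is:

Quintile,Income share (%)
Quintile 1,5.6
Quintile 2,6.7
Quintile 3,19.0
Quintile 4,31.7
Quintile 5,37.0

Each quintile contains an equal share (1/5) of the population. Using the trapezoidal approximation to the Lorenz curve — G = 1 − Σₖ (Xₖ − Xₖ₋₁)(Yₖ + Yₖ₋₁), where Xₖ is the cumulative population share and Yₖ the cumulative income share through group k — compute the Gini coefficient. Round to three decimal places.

Cumulative income shares Yₖ: 0.0560, 0.1230, 0.3130, 0.6300, 1.0000
Σ (Xₖ−Xₖ₋₁)(Yₖ+Yₖ₋₁) = (1/5)(0.0560+0.0000) + (1/5)(0.1230+0.0560) + (1/5)(0.3130+0.1230) + (1/5)(0.6300+0.3130) + (1/5)(1.0000+0.6300)
  = 0.0112 + 0.0358 + 0.0872 + 0.1886 + 0.3260 = 0.6488
G = 1 − 0.6488 = 0.3512

0.351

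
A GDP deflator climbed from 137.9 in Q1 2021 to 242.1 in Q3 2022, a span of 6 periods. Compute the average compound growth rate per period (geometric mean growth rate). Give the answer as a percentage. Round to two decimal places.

9.83%

Growth factor = (242.1/137.9)^(1/6) = (1.755620)^(1/6) = 1.098344
Growth rate = 1.098344 − 1 = 0.098344 = 9.8344%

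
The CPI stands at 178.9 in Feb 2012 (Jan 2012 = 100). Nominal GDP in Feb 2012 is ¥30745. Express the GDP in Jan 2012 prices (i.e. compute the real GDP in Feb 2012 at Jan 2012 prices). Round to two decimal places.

17185.58

Real = Nominal ÷ (Index/100) = 30745 ÷ (178.9/100)
     = 30745 ÷ 1.789 = 17185.5785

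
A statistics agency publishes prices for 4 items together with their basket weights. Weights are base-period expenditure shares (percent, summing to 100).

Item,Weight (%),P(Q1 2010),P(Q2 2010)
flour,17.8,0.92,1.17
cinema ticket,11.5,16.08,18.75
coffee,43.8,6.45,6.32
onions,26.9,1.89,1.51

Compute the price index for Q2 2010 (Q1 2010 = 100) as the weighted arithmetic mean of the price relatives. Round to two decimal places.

flour: 17.8 × (1.17/0.92) = 17.8 × 1.271739 = 22.6370
cinema ticket: 11.5 × (18.75/16.08) = 11.5 × 1.166045 = 13.4095
coffee: 43.8 × (6.32/6.45) = 43.8 × 0.979845 = 42.9172
onions: 26.9 × (1.51/1.89) = 26.9 × 0.798942 = 21.4915
Index = Σ wᵢ·(p₁ᵢ/p₀ᵢ) = 22.6370 + 13.4095 + 42.9172 + 21.4915 = 100.4552

100.46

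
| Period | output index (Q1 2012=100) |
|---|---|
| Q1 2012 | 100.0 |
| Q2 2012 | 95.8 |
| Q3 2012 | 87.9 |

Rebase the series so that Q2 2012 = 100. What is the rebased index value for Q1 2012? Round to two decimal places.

Rebased(Q1 2012) = 100.0 / 95.8 × 100 = 104.3841

104.38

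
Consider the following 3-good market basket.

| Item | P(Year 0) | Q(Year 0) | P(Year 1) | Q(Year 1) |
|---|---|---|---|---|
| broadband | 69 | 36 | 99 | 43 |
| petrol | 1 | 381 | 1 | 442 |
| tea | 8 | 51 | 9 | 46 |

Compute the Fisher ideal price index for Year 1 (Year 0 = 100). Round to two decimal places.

Laspeyres component (base-period weights):
ΣP(Year 1)Q(Year 0) = 99×36 + 1×381 + 9×51 = 3564 + 381 + 459 = 4404
ΣP(Year 0)Q(Year 0) = 69×36 + 1×381 + 8×51 = 2484 + 381 + 408 = 3273
L = 4404 / 3273 × 100 = 134.5555
Paasche component (current-period weights):
ΣP(Year 1)Q(Year 1) = 99×43 + 1×442 + 9×46 = 4257 + 442 + 414 = 5113
ΣP(Year 0)Q(Year 1) = 69×43 + 1×442 + 8×46 = 2967 + 442 + 368 = 3777
P = 5113 / 3777 × 100 = 135.3720
Fisher = √(L × P) = √(134.5555 × 135.3720) = 134.9631

134.96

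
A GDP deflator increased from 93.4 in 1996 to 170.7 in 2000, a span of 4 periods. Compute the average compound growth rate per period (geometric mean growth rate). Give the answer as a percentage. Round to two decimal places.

Growth factor = (170.7/93.4)^(1/4) = (1.827623)^(1/4) = 1.162711
Growth rate = 1.162711 − 1 = 0.162711 = 16.2711%

16.27%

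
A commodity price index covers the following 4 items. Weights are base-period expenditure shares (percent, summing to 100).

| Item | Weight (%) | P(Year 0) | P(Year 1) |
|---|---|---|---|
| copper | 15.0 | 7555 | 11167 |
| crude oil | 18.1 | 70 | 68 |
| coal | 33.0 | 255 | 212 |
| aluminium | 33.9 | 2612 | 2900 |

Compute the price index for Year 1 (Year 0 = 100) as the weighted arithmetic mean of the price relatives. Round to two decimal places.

104.83

copper: 15.0 × (11167/7555) = 15.0 × 1.478094 = 22.1714
crude oil: 18.1 × (68/70) = 18.1 × 0.971429 = 17.5829
coal: 33.0 × (212/255) = 33.0 × 0.831373 = 27.4353
aluminium: 33.9 × (2900/2612) = 33.9 × 1.110260 = 37.6378
Index = Σ wᵢ·(p₁ᵢ/p₀ᵢ) = 22.1714 + 17.5829 + 27.4353 + 37.6378 = 104.8274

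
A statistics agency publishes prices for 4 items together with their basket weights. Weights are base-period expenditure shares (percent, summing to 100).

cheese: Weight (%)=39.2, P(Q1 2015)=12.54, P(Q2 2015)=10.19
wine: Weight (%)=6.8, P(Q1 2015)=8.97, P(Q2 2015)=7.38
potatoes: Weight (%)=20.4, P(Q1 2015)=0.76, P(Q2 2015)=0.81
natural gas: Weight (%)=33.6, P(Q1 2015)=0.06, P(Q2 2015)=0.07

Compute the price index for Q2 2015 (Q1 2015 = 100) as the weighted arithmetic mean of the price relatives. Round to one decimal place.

98.4

cheese: 39.2 × (10.19/12.54) = 39.2 × 0.812600 = 31.8539
wine: 6.8 × (7.38/8.97) = 6.8 × 0.822742 = 5.5946
potatoes: 20.4 × (0.81/0.76) = 20.4 × 1.065789 = 21.7421
natural gas: 33.6 × (0.07/0.06) = 33.6 × 1.166667 = 39.2000
Index = Σ wᵢ·(p₁ᵢ/p₀ᵢ) = 31.8539 + 5.5946 + 21.7421 + 39.2000 = 98.3907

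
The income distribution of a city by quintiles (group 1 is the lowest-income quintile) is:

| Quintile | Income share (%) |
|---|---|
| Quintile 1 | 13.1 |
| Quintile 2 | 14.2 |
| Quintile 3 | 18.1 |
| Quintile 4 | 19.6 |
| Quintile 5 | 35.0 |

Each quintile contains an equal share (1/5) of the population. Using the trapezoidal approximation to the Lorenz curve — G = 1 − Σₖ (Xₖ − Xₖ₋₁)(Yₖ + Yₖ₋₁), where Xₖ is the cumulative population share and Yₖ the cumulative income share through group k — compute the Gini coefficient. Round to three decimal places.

0.197

Cumulative income shares Yₖ: 0.1310, 0.2730, 0.4540, 0.6500, 1.0000
Σ (Xₖ−Xₖ₋₁)(Yₖ+Yₖ₋₁) = (1/5)(0.1310+0.0000) + (1/5)(0.2730+0.1310) + (1/5)(0.4540+0.2730) + (1/5)(0.6500+0.4540) + (1/5)(1.0000+0.6500)
  = 0.0262 + 0.0808 + 0.1454 + 0.2208 + 0.3300 = 0.8032
G = 1 − 0.8032 = 0.1968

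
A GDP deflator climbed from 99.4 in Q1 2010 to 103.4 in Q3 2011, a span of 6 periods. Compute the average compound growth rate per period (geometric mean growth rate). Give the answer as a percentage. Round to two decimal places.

Growth factor = (103.4/99.4)^(1/6) = (1.040241)^(1/6) = 1.006597
Growth rate = 1.006597 − 1 = 0.006597 = 0.6597%

0.66%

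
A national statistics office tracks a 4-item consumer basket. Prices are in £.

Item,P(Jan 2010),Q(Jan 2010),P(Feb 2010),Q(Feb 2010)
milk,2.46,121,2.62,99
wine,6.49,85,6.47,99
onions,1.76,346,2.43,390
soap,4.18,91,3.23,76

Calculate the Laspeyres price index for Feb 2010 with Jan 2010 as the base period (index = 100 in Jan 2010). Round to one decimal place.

Laspeyres price index uses base-period quantities as weights.
ΣP(Feb 2010)·Q(Jan 2010) = 2.62×121 + 6.47×85 + 2.43×346 + 3.23×91 = 317.02 + 549.95 + 840.78 + 293.93 = 2001.68
ΣP(Jan 2010)·Q(Jan 2010) = 2.46×121 + 6.49×85 + 1.76×346 + 4.18×91 = 297.66 + 551.65 + 608.96 + 380.38 = 1838.65
Index = 2001.68 / 1838.65 × 100 = 108.8668

108.9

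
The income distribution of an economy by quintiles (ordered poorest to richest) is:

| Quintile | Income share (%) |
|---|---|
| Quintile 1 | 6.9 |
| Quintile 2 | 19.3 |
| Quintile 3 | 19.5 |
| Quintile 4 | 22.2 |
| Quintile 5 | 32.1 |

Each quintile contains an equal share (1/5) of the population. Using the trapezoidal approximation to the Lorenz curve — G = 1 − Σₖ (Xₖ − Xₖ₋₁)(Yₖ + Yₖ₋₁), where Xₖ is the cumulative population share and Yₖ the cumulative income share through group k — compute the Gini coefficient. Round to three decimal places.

Cumulative income shares Yₖ: 0.0690, 0.2620, 0.4570, 0.6790, 1.0000
Σ (Xₖ−Xₖ₋₁)(Yₖ+Yₖ₋₁) = (1/5)(0.0690+0.0000) + (1/5)(0.2620+0.0690) + (1/5)(0.4570+0.2620) + (1/5)(0.6790+0.4570) + (1/5)(1.0000+0.6790)
  = 0.0138 + 0.0662 + 0.1438 + 0.2272 + 0.3358 = 0.7868
G = 1 − 0.7868 = 0.2132

0.213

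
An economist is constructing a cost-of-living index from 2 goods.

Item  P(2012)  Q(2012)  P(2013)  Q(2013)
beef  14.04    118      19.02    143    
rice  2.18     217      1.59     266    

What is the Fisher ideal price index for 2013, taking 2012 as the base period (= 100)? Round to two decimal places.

121.52

Laspeyres component (base-period weights):
ΣP(2013)Q(2012) = 19.02×118 + 1.59×217 = 2244.36 + 345.03 = 2589.39
ΣP(2012)Q(2012) = 14.04×118 + 2.18×217 = 1656.72 + 473.06 = 2129.78
L = 2589.39 / 2129.78 × 100 = 121.5802
Paasche component (current-period weights):
ΣP(2013)Q(2013) = 19.02×143 + 1.59×266 = 2719.86 + 422.94 = 3142.8
ΣP(2012)Q(2013) = 14.04×143 + 2.18×266 = 2007.72 + 579.88 = 2587.6
P = 3142.8 / 2587.6 × 100 = 121.4562
Fisher = √(L × P) = √(121.5802 × 121.4562) = 121.5182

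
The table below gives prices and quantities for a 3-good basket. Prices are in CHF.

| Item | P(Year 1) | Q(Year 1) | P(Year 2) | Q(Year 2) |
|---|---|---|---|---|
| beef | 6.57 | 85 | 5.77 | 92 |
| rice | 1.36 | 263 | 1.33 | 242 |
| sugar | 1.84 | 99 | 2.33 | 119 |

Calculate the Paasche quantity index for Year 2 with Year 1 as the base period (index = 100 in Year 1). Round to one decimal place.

105.5

Paasche quantity index uses current-period prices as weights.
ΣP(Year 2)·Q(Year 2) = 5.77×92 + 1.33×242 + 2.33×119 = 530.84 + 321.86 + 277.27 = 1129.97
ΣP(Year 2)·Q(Year 1) = 5.77×85 + 1.33×263 + 2.33×99 = 490.45 + 349.79 + 230.67 = 1070.91
Index = 1129.97 / 1070.91 × 100 = 105.5149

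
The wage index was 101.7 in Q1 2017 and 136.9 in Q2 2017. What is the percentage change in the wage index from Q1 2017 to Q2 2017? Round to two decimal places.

34.61%

Change = (136.9 − 101.7) / 101.7 × 100
       = 35.2 / 101.7 × 100 = 34.6116%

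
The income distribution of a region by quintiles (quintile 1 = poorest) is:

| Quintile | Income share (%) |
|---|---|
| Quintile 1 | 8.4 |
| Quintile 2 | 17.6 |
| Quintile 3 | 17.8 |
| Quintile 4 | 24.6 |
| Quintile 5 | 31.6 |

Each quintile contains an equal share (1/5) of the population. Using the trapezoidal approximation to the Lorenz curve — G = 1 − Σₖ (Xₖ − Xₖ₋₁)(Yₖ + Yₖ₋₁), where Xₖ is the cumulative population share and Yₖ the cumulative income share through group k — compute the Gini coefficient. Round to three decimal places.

Cumulative income shares Yₖ: 0.0840, 0.2600, 0.4380, 0.6840, 1.0000
Σ (Xₖ−Xₖ₋₁)(Yₖ+Yₖ₋₁) = (1/5)(0.0840+0.0000) + (1/5)(0.2600+0.0840) + (1/5)(0.4380+0.2600) + (1/5)(0.6840+0.4380) + (1/5)(1.0000+0.6840)
  = 0.0168 + 0.0688 + 0.1396 + 0.2244 + 0.3368 = 0.7864
G = 1 − 0.7864 = 0.2136

0.214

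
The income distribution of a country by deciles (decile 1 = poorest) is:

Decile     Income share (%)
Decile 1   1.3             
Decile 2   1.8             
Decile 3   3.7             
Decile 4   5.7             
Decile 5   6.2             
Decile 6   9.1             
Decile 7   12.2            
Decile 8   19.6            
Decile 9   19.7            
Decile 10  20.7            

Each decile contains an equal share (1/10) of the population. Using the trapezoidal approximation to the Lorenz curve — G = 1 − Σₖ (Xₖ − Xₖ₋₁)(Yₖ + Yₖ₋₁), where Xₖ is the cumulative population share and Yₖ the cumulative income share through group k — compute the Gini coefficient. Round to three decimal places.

0.402

Cumulative income shares Yₖ: 0.0130, 0.0310, 0.0680, 0.1250, 0.1870, 0.2780, 0.4000, 0.5960, 0.7930, 1.0000
Σ (Xₖ−Xₖ₋₁)(Yₖ+Yₖ₋₁) = (1/10)(0.0130+0.0000) + (1/10)(0.0310+0.0130) + (1/10)(0.0680+0.0310) + (1/10)(0.1250+0.0680) + (1/10)(0.1870+0.1250) + (1/10)(0.2780+0.1870) + (1/10)(0.4000+0.2780) + (1/10)(0.5960+0.4000) + (1/10)(0.7930+0.5960) + (1/10)(1.0000+0.7930)
  = 0.0013 + 0.0044 + 0.0099 + 0.0193 + 0.0312 + 0.0465 + 0.0678 + 0.0996 + 0.1389 + 0.1793 = 0.5982
G = 1 − 0.5982 = 0.4018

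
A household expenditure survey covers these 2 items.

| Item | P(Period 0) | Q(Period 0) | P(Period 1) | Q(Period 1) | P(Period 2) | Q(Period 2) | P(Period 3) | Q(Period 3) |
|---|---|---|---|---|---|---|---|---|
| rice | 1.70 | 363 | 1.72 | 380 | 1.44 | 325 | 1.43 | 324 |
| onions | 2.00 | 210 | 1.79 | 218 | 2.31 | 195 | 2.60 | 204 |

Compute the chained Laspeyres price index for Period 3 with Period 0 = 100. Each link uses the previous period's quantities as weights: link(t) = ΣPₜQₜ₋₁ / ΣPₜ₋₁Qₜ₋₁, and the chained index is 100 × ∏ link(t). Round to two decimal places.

102.73

Link Period 0→Period 1:
ΣP(Period 1)Q(Period 0) = 1.72×363 + 1.79×210 = 624.36 + 375.9 = 1000.26
ΣP(Period 0)Q(Period 0) = 1.70×363 + 2.00×210 = 617.1 + 420 = 1037.1
link = 1000.26/1037.1 = 0.964478
Link Period 1→Period 2:
ΣP(Period 2)Q(Period 1) = 1.44×380 + 2.31×218 = 547.2 + 503.58 = 1050.78
ΣP(Period 1)Q(Period 1) = 1.72×380 + 1.79×218 = 653.6 + 390.22 = 1043.82
link = 1050.78/1043.82 = 1.006668
Link Period 2→Period 3:
ΣP(Period 3)Q(Period 2) = 1.43×325 + 2.60×195 = 464.75 + 507 = 971.75
ΣP(Period 2)Q(Period 2) = 1.44×325 + 2.31×195 = 468 + 450.45 = 918.45
link = 971.75/918.45 = 1.058033
Chained index = 100 × 0.964478 × 1.006668 × 1.058033 = 102.7253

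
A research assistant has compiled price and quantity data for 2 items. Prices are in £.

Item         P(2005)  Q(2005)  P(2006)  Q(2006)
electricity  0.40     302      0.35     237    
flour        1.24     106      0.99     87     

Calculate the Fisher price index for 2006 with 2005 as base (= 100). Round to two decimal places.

83.46

Laspeyres component (base-period weights):
ΣP(2006)Q(2005) = 0.35×302 + 0.99×106 = 105.7 + 104.94 = 210.64
ΣP(2005)Q(2005) = 0.40×302 + 1.24×106 = 120.8 + 131.44 = 252.24
L = 210.64 / 252.24 × 100 = 83.5078
Paasche component (current-period weights):
ΣP(2006)Q(2006) = 0.35×237 + 0.99×87 = 82.95 + 86.13 = 169.08
ΣP(2005)Q(2006) = 0.40×237 + 1.24×87 = 94.8 + 107.88 = 202.68
P = 169.08 / 202.68 × 100 = 83.4221
Fisher = √(L × P) = √(83.5078 × 83.4221) = 83.4649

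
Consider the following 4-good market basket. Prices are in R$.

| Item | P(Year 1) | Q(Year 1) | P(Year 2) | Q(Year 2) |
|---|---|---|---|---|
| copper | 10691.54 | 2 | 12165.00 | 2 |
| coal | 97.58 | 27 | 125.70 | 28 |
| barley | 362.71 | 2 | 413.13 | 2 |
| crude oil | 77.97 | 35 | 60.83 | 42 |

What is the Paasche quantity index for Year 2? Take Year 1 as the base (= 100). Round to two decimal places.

101.80

Paasche quantity index uses current-period prices as weights.
ΣP(Year 2)·Q(Year 2) = 12165.00×2 + 125.70×28 + 413.13×2 + 60.83×42 = 24330 + 3519.6 + 826.26 + 2554.86 = 31230.72
ΣP(Year 2)·Q(Year 1) = 12165.00×2 + 125.70×27 + 413.13×2 + 60.83×35 = 24330 + 3393.9 + 826.26 + 2129.05 = 30679.21
Index = 31230.72 / 30679.21 × 100 = 101.7977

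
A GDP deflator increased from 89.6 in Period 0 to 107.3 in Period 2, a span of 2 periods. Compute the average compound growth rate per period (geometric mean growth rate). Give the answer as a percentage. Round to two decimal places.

9.43%

Growth factor = (107.3/89.6)^(1/2) = (1.197545)^(1/2) = 1.094324
Growth rate = 1.094324 − 1 = 0.094324 = 9.4324%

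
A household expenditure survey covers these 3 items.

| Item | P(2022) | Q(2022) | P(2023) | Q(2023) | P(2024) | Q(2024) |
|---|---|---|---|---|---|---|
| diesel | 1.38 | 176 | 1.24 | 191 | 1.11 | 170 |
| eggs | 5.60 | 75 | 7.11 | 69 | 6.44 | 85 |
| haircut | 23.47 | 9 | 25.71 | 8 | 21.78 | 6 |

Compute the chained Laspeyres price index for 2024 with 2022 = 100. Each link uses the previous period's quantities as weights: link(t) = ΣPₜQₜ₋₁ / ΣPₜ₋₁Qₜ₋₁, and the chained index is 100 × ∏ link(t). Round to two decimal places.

Link 2022→2023:
ΣP(2023)Q(2022) = 1.24×176 + 7.11×75 + 25.71×9 = 218.24 + 533.25 + 231.39 = 982.88
ΣP(2022)Q(2022) = 1.38×176 + 5.60×75 + 23.47×9 = 242.88 + 420 + 211.23 = 874.11
link = 982.88/874.11 = 1.124435
Link 2023→2024:
ΣP(2024)Q(2023) = 1.11×191 + 6.44×69 + 21.78×8 = 212.01 + 444.36 + 174.24 = 830.61
ΣP(2023)Q(2023) = 1.24×191 + 7.11×69 + 25.71×8 = 236.84 + 490.59 + 205.68 = 933.11
link = 830.61/933.11 = 0.890152
Chained index = 100 × 1.124435 × 0.890152 = 100.0919

100.09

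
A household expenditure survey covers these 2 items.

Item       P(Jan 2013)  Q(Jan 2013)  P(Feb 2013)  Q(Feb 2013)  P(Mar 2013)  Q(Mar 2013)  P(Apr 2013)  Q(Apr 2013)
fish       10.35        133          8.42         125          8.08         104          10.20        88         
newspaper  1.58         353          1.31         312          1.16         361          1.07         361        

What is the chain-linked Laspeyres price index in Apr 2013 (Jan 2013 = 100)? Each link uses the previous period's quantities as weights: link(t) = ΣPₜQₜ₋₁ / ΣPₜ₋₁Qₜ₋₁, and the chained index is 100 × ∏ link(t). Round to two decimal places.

Link Jan 2013→Feb 2013:
ΣP(Feb 2013)Q(Jan 2013) = 8.42×133 + 1.31×353 = 1119.86 + 462.43 = 1582.29
ΣP(Jan 2013)Q(Jan 2013) = 10.35×133 + 1.58×353 = 1376.55 + 557.74 = 1934.29
link = 1582.29/1934.29 = 0.818021
Link Feb 2013→Mar 2013:
ΣP(Mar 2013)Q(Feb 2013) = 8.08×125 + 1.16×312 = 1010 + 361.92 = 1371.92
ΣP(Feb 2013)Q(Feb 2013) = 8.42×125 + 1.31×312 = 1052.5 + 408.72 = 1461.22
link = 1371.92/1461.22 = 0.938887
Link Mar 2013→Apr 2013:
ΣP(Apr 2013)Q(Mar 2013) = 10.20×104 + 1.07×361 = 1060.8 + 386.27 = 1447.07
ΣP(Mar 2013)Q(Mar 2013) = 8.08×104 + 1.16×361 = 840.32 + 418.76 = 1259.08
link = 1447.07/1259.08 = 1.149307
Chained index = 100 × 0.818021 × 0.938887 × 1.149307 = 88.2702

88.27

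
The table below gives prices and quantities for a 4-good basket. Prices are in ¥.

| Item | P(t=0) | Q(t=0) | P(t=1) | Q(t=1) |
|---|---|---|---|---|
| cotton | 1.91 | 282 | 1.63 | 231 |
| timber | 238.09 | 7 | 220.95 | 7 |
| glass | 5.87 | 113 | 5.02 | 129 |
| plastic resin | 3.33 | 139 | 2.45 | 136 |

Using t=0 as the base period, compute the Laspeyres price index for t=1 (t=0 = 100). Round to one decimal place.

Laspeyres price index uses base-period quantities as weights.
ΣP(t=1)·Q(t=0) = 1.63×282 + 220.95×7 + 5.02×113 + 2.45×139 = 459.66 + 1546.65 + 567.26 + 340.55 = 2914.12
ΣP(t=0)·Q(t=0) = 1.91×282 + 238.09×7 + 5.87×113 + 3.33×139 = 538.62 + 1666.63 + 663.31 + 462.87 = 3331.43
Index = 2914.12 / 3331.43 × 100 = 87.4735

87.5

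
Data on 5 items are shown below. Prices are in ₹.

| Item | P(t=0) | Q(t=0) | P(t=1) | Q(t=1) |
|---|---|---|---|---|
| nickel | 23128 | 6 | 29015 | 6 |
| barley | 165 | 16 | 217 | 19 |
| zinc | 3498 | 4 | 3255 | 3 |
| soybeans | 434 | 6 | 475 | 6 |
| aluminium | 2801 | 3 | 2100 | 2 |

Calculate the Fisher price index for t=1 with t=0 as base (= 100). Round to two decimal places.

120.73

Laspeyres component (base-period weights):
ΣP(t=1)Q(t=0) = 29015×6 + 217×16 + 3255×4 + 475×6 + 2100×3 = 174090 + 3472 + 13020 + 2850 + 6300 = 199732
ΣP(t=0)Q(t=0) = 23128×6 + 165×16 + 3498×4 + 434×6 + 2801×3 = 138768 + 2640 + 13992 + 2604 + 8403 = 166407
L = 199732 / 166407 × 100 = 120.0262
Paasche component (current-period weights):
ΣP(t=1)Q(t=1) = 29015×6 + 217×19 + 3255×3 + 475×6 + 2100×2 = 174090 + 4123 + 9765 + 2850 + 4200 = 195028
ΣP(t=0)Q(t=1) = 23128×6 + 165×19 + 3498×3 + 434×6 + 2801×2 = 138768 + 3135 + 10494 + 2604 + 5602 = 160603
P = 195028 / 160603 × 100 = 121.4348
Fisher = √(L × P) = √(120.0262 × 121.4348) = 120.7285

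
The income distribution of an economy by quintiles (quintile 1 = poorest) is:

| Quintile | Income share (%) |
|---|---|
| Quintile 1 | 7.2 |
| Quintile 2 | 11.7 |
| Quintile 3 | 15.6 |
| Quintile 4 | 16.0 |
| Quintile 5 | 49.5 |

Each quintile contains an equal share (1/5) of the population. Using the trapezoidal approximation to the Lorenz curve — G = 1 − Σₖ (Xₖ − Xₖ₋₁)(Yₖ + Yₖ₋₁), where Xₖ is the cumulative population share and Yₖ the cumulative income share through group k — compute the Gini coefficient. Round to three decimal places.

Cumulative income shares Yₖ: 0.0720, 0.1890, 0.3450, 0.5050, 1.0000
Σ (Xₖ−Xₖ₋₁)(Yₖ+Yₖ₋₁) = (1/5)(0.0720+0.0000) + (1/5)(0.1890+0.0720) + (1/5)(0.3450+0.1890) + (1/5)(0.5050+0.3450) + (1/5)(1.0000+0.5050)
  = 0.0144 + 0.0522 + 0.1068 + 0.1700 + 0.3010 = 0.6444
G = 1 − 0.6444 = 0.3556

0.356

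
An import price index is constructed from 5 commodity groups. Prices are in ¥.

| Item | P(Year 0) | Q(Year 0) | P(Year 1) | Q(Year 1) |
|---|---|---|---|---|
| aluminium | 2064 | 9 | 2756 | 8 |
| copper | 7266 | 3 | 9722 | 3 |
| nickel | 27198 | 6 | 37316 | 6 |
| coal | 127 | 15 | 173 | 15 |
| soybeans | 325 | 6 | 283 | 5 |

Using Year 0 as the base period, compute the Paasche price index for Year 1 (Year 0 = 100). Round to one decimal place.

Paasche price index uses current-period quantities as weights.
ΣP(Year 1)·Q(Year 1) = 2756×8 + 9722×3 + 37316×6 + 173×15 + 283×5 = 22048 + 29166 + 223896 + 2595 + 1415 = 279120
ΣP(Year 0)·Q(Year 1) = 2064×8 + 7266×3 + 27198×6 + 127×15 + 325×5 = 16512 + 21798 + 163188 + 1905 + 1625 = 205028
Index = 279120 / 205028 × 100 = 136.1375

136.1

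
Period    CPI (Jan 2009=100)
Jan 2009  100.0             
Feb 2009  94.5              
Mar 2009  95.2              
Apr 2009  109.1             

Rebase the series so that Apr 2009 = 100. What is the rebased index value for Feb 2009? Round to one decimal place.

86.6

Rebased(Feb 2009) = 94.5 / 109.1 × 100 = 86.6178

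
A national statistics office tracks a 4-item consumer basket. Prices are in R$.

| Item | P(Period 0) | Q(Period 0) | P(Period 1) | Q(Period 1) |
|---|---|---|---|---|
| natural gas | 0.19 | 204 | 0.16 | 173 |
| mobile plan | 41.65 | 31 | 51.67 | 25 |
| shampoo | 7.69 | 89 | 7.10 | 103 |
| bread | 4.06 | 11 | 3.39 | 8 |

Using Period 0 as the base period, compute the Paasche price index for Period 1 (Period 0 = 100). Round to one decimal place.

Paasche price index uses current-period quantities as weights.
ΣP(Period 1)·Q(Period 1) = 0.16×173 + 51.67×25 + 7.10×103 + 3.39×8 = 27.68 + 1291.75 + 731.3 + 27.12 = 2077.85
ΣP(Period 0)·Q(Period 1) = 0.19×173 + 41.65×25 + 7.69×103 + 4.06×8 = 32.87 + 1041.25 + 792.07 + 32.48 = 1898.67
Index = 2077.85 / 1898.67 × 100 = 109.4371

109.4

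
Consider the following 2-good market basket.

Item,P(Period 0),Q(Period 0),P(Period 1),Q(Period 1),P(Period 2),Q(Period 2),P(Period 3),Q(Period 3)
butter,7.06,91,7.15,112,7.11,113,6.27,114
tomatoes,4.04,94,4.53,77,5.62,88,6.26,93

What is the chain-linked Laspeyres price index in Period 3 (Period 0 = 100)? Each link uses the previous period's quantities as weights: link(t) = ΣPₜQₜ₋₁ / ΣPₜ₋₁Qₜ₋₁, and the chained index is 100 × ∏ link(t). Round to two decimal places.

Link Period 0→Period 1:
ΣP(Period 1)Q(Period 0) = 7.15×91 + 4.53×94 = 650.65 + 425.82 = 1076.47
ΣP(Period 0)Q(Period 0) = 7.06×91 + 4.04×94 = 642.46 + 379.76 = 1022.22
link = 1076.47/1022.22 = 1.053071
Link Period 1→Period 2:
ΣP(Period 2)Q(Period 1) = 7.11×112 + 5.62×77 = 796.32 + 432.74 = 1229.06
ΣP(Period 1)Q(Period 1) = 7.15×112 + 4.53×77 = 800.8 + 348.81 = 1149.61
link = 1229.06/1149.61 = 1.069110
Link Period 2→Period 3:
ΣP(Period 3)Q(Period 2) = 6.27×113 + 6.26×88 = 708.51 + 550.88 = 1259.39
ΣP(Period 2)Q(Period 2) = 7.11×113 + 5.62×88 = 803.43 + 494.56 = 1297.99
link = 1259.39/1297.99 = 0.970262
Chained index = 100 × 1.053071 × 1.069110 × 0.970262 = 109.2368

109.24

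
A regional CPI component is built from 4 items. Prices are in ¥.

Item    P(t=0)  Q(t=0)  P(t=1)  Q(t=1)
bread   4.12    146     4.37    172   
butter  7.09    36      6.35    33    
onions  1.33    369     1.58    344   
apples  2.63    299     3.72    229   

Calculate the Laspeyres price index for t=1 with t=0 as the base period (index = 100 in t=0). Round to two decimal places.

Laspeyres price index uses base-period quantities as weights.
ΣP(t=1)·Q(t=0) = 4.37×146 + 6.35×36 + 1.58×369 + 3.72×299 = 638.02 + 228.6 + 583.02 + 1112.28 = 2561.92
ΣP(t=0)·Q(t=0) = 4.12×146 + 7.09×36 + 1.33×369 + 2.63×299 = 601.52 + 255.24 + 490.77 + 786.37 = 2133.9
Index = 2561.92 / 2133.9 × 100 = 120.0581

120.06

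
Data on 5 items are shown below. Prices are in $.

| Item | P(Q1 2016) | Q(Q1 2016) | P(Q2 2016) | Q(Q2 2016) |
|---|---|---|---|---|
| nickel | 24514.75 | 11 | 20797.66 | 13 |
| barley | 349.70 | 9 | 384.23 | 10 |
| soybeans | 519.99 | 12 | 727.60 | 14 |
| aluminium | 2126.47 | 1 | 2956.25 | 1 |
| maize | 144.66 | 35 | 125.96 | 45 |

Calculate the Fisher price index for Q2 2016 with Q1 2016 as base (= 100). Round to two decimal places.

Laspeyres component (base-period weights):
ΣP(Q2 2016)Q(Q1 2016) = 20797.66×11 + 384.23×9 + 727.60×12 + 2956.25×1 + 125.96×35 = 228774.26 + 3458.07 + 8731.2 + 2956.25 + 4408.6 = 248328.38
ΣP(Q1 2016)Q(Q1 2016) = 24514.75×11 + 349.70×9 + 519.99×12 + 2126.47×1 + 144.66×35 = 269662.25 + 3147.3 + 6239.88 + 2126.47 + 5063.1 = 286239
L = 248328.38 / 286239 × 100 = 86.7556
Paasche component (current-period weights):
ΣP(Q2 2016)Q(Q2 2016) = 20797.66×13 + 384.23×10 + 727.60×14 + 2956.25×1 + 125.96×45 = 270369.58 + 3842.3 + 10186.4 + 2956.25 + 5668.2 = 293022.73
ΣP(Q1 2016)Q(Q2 2016) = 24514.75×13 + 349.70×10 + 519.99×14 + 2126.47×1 + 144.66×45 = 318691.75 + 3497 + 7279.86 + 2126.47 + 6509.7 = 338104.78
P = 293022.73 / 338104.78 × 100 = 86.6662
Fisher = √(L × P) = √(86.7556 × 86.6662) = 86.7109

86.71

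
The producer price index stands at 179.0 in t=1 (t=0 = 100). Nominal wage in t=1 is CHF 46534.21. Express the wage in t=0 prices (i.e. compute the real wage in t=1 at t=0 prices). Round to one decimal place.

Real = Nominal ÷ (Index/100) = 46534.21 ÷ (179.0/100)
     = 46534.21 ÷ 1.790 = 25996.7654

25996.8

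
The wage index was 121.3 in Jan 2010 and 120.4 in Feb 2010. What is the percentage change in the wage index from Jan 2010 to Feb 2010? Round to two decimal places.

Change = (120.4 − 121.3) / 121.3 × 100
       = -0.9 / 121.3 × 100 = -0.7420%

-0.74%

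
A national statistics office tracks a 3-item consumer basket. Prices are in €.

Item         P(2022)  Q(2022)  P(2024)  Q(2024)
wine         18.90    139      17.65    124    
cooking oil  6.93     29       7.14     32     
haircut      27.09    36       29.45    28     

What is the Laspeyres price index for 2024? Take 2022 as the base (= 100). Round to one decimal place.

97.8

Laspeyres price index uses base-period quantities as weights.
ΣP(2024)·Q(2022) = 17.65×139 + 7.14×29 + 29.45×36 = 2453.35 + 207.06 + 1060.2 = 3720.61
ΣP(2022)·Q(2022) = 18.90×139 + 6.93×29 + 27.09×36 = 2627.1 + 200.97 + 975.24 = 3803.31
Index = 3720.61 / 3803.31 × 100 = 97.8256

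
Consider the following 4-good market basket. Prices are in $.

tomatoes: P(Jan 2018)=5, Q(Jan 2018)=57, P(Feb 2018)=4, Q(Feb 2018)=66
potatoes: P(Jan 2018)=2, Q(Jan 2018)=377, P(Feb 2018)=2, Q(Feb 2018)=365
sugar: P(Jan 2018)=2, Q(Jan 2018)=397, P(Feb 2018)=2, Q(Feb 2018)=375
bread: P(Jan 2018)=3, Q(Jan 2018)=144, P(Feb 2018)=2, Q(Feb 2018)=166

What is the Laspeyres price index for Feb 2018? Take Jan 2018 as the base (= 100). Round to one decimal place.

Laspeyres price index uses base-period quantities as weights.
ΣP(Feb 2018)·Q(Jan 2018) = 4×57 + 2×377 + 2×397 + 2×144 = 228 + 754 + 794 + 288 = 2064
ΣP(Jan 2018)·Q(Jan 2018) = 5×57 + 2×377 + 2×397 + 3×144 = 285 + 754 + 794 + 432 = 2265
Index = 2064 / 2265 × 100 = 91.1258

91.1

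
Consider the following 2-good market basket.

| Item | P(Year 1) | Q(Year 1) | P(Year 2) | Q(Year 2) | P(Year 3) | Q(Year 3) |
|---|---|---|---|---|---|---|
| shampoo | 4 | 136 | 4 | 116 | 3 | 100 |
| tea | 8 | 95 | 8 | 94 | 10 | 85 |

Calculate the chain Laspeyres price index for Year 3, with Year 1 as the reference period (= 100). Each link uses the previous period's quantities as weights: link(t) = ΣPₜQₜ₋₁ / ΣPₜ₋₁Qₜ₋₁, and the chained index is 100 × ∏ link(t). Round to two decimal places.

Link Year 1→Year 2:
ΣP(Year 2)Q(Year 1) = 4×136 + 8×95 = 544 + 760 = 1304
ΣP(Year 1)Q(Year 1) = 4×136 + 8×95 = 544 + 760 = 1304
link = 1304/1304 = 1.000000
Link Year 2→Year 3:
ΣP(Year 3)Q(Year 2) = 3×116 + 10×94 = 348 + 940 = 1288
ΣP(Year 2)Q(Year 2) = 4×116 + 8×94 = 464 + 752 = 1216
link = 1288/1216 = 1.059211
Chained index = 100 × 1.000000 × 1.059211 = 105.9211

105.92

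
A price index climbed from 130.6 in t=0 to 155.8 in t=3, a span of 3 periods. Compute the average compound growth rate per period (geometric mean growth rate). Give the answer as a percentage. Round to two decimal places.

Growth factor = (155.8/130.6)^(1/3) = (1.192956)^(1/3) = 1.060575
Growth rate = 1.060575 − 1 = 0.060575 = 6.0575%

6.06%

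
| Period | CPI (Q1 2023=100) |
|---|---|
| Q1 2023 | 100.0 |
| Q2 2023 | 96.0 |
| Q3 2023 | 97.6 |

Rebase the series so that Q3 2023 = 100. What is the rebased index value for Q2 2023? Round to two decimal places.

98.36

Rebased(Q2 2023) = 96.0 / 97.6 × 100 = 98.3607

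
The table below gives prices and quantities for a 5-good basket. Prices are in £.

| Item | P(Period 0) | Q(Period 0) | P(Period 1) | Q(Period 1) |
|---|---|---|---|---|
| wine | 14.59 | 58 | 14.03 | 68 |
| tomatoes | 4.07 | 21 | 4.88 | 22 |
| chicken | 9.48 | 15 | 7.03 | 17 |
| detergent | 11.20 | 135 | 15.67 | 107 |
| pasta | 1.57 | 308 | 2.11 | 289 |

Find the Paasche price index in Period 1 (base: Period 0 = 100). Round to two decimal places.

Paasche price index uses current-period quantities as weights.
ΣP(Period 1)·Q(Period 1) = 14.03×68 + 4.88×22 + 7.03×17 + 15.67×107 + 2.11×289 = 954.04 + 107.36 + 119.51 + 1676.69 + 609.79 = 3467.39
ΣP(Period 0)·Q(Period 1) = 14.59×68 + 4.07×22 + 9.48×17 + 11.20×107 + 1.57×289 = 992.12 + 89.54 + 161.16 + 1198.4 + 453.73 = 2894.95
Index = 3467.39 / 2894.95 × 100 = 119.7737

119.77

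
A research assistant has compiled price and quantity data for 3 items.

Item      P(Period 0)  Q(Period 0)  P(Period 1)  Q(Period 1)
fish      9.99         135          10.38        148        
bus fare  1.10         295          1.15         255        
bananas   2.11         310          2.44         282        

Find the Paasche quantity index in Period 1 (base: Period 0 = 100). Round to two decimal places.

100.83

Paasche quantity index uses current-period prices as weights.
ΣP(Period 1)·Q(Period 1) = 10.38×148 + 1.15×255 + 2.44×282 = 1536.24 + 293.25 + 688.08 = 2517.57
ΣP(Period 1)·Q(Period 0) = 10.38×135 + 1.15×295 + 2.44×310 = 1401.3 + 339.25 + 756.4 = 2496.95
Index = 2517.57 / 2496.95 × 100 = 100.8258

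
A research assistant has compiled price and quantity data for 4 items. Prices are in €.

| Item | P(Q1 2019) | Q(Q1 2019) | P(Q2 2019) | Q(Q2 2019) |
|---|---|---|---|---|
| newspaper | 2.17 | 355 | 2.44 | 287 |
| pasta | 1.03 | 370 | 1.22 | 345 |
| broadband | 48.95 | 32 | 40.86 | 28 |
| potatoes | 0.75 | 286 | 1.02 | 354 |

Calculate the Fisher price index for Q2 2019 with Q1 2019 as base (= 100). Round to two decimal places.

99.97

Laspeyres component (base-period weights):
ΣP(Q2 2019)Q(Q1 2019) = 2.44×355 + 1.22×370 + 40.86×32 + 1.02×286 = 866.2 + 451.4 + 1307.52 + 291.72 = 2916.84
ΣP(Q1 2019)Q(Q1 2019) = 2.17×355 + 1.03×370 + 48.95×32 + 0.75×286 = 770.35 + 381.1 + 1566.4 + 214.5 = 2932.35
L = 2916.84 / 2932.35 × 100 = 99.4711
Paasche component (current-period weights):
ΣP(Q2 2019)Q(Q2 2019) = 2.44×287 + 1.22×345 + 40.86×28 + 1.02×354 = 700.28 + 420.9 + 1144.08 + 361.08 = 2626.34
ΣP(Q1 2019)Q(Q2 2019) = 2.17×287 + 1.03×345 + 48.95×28 + 0.75×354 = 622.79 + 355.35 + 1370.6 + 265.5 = 2614.24
P = 2626.34 / 2614.24 × 100 = 100.4628
Fisher = √(L × P) = √(99.4711 × 100.4628) = 99.9657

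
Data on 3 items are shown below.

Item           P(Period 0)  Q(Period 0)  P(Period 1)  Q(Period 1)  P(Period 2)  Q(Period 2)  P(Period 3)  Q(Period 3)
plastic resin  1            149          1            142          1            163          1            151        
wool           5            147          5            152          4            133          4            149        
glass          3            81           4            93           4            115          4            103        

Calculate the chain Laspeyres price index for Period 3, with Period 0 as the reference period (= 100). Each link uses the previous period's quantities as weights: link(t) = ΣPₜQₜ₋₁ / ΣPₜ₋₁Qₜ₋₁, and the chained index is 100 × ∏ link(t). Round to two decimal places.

Link Period 0→Period 1:
ΣP(Period 1)Q(Period 0) = 1×149 + 5×147 + 4×81 = 149 + 735 + 324 = 1208
ΣP(Period 0)Q(Period 0) = 1×149 + 5×147 + 3×81 = 149 + 735 + 243 = 1127
link = 1208/1127 = 1.071872
Link Period 1→Period 2:
ΣP(Period 2)Q(Period 1) = 1×142 + 4×152 + 4×93 = 142 + 608 + 372 = 1122
ΣP(Period 1)Q(Period 1) = 1×142 + 5×152 + 4×93 = 142 + 760 + 372 = 1274
link = 1122/1274 = 0.880691
Link Period 2→Period 3:
ΣP(Period 3)Q(Period 2) = 1×163 + 4×133 + 4×115 = 163 + 532 + 460 = 1155
ΣP(Period 2)Q(Period 2) = 1×163 + 4×133 + 4×115 = 163 + 532 + 460 = 1155
link = 1155/1155 = 1.000000
Chained index = 100 × 1.071872 × 0.880691 × 1.000000 = 94.3988

94.40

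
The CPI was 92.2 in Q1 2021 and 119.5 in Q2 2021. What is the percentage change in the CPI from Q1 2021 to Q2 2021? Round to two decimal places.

29.61%

Change = (119.5 − 92.2) / 92.2 × 100
       = 27.3 / 92.2 × 100 = 29.6095%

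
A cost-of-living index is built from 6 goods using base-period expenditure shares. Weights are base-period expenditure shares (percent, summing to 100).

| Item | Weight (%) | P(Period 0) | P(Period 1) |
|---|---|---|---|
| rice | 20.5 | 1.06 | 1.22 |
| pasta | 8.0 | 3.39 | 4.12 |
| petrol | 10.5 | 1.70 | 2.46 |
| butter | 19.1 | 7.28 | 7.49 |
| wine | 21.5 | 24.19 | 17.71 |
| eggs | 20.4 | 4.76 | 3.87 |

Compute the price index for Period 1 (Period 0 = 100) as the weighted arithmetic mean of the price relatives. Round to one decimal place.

100.5

rice: 20.5 × (1.22/1.06) = 20.5 × 1.150943 = 23.5943
pasta: 8.0 × (4.12/3.39) = 8.0 × 1.215339 = 9.7227
petrol: 10.5 × (2.46/1.70) = 10.5 × 1.447059 = 15.1941
butter: 19.1 × (7.49/7.28) = 19.1 × 1.028846 = 19.6510
wine: 21.5 × (17.71/24.19) = 21.5 × 0.732121 = 15.7406
eggs: 20.4 × (3.87/4.76) = 20.4 × 0.813025 = 16.5857
Index = Σ wᵢ·(p₁ᵢ/p₀ᵢ) = 23.5943 + 9.7227 + 15.1941 + 19.6510 + 15.7406 + 16.5857 = 100.4884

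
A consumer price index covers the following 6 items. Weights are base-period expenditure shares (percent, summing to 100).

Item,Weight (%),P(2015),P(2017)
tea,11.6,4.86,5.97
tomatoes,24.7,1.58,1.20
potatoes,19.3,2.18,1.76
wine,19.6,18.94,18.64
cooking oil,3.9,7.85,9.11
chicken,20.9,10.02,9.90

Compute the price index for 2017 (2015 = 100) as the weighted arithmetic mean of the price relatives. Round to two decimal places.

93.06

tea: 11.6 × (5.97/4.86) = 11.6 × 1.228395 = 14.2494
tomatoes: 24.7 × (1.20/1.58) = 24.7 × 0.759494 = 18.7595
potatoes: 19.3 × (1.76/2.18) = 19.3 × 0.807339 = 15.5817
wine: 19.6 × (18.64/18.94) = 19.6 × 0.984161 = 19.2895
cooking oil: 3.9 × (9.11/7.85) = 3.9 × 1.160510 = 4.5260
chicken: 20.9 × (9.90/10.02) = 20.9 × 0.988024 = 20.6497
Index = Σ wᵢ·(p₁ᵢ/p₀ᵢ) = 14.2494 + 18.7595 + 15.5817 + 19.2895 + 4.5260 + 20.6497 = 93.0558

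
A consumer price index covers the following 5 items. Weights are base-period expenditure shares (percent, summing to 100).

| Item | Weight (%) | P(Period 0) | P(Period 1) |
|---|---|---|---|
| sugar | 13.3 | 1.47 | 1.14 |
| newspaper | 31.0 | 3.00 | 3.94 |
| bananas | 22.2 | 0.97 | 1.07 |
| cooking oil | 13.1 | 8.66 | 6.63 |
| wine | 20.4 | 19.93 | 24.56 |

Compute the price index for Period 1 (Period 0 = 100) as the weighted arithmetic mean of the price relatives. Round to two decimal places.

110.68

sugar: 13.3 × (1.14/1.47) = 13.3 × 0.775510 = 10.3143
newspaper: 31.0 × (3.94/3.00) = 31.0 × 1.313333 = 40.7133
bananas: 22.2 × (1.07/0.97) = 22.2 × 1.103093 = 24.4887
cooking oil: 13.1 × (6.63/8.66) = 13.1 × 0.765589 = 10.0292
wine: 20.4 × (24.56/19.93) = 20.4 × 1.232313 = 25.1392
Index = Σ wᵢ·(p₁ᵢ/p₀ᵢ) = 10.3143 + 40.7133 + 24.4887 + 10.0292 + 25.1392 = 110.6847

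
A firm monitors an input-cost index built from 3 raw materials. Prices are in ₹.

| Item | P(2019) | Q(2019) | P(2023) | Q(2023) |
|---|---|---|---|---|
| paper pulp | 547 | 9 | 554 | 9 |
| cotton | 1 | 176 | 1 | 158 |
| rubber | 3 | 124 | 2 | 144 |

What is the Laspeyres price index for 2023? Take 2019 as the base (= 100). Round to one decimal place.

98.9

Laspeyres price index uses base-period quantities as weights.
ΣP(2023)·Q(2019) = 554×9 + 1×176 + 2×124 = 4986 + 176 + 248 = 5410
ΣP(2019)·Q(2019) = 547×9 + 1×176 + 3×124 = 4923 + 176 + 372 = 5471
Index = 5410 / 5471 × 100 = 98.8850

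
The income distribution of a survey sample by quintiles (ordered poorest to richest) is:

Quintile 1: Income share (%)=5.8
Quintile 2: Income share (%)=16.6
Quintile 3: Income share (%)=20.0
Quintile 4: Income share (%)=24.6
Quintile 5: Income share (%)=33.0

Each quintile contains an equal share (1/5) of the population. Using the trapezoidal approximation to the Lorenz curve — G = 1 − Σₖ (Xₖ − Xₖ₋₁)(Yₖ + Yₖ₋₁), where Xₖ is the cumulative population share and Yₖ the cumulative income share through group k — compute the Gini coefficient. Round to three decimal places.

Cumulative income shares Yₖ: 0.0580, 0.2240, 0.4240, 0.6700, 1.0000
Σ (Xₖ−Xₖ₋₁)(Yₖ+Yₖ₋₁) = (1/5)(0.0580+0.0000) + (1/5)(0.2240+0.0580) + (1/5)(0.4240+0.2240) + (1/5)(0.6700+0.4240) + (1/5)(1.0000+0.6700)
  = 0.0116 + 0.0564 + 0.1296 + 0.2188 + 0.3340 = 0.7504
G = 1 − 0.7504 = 0.2496

0.250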